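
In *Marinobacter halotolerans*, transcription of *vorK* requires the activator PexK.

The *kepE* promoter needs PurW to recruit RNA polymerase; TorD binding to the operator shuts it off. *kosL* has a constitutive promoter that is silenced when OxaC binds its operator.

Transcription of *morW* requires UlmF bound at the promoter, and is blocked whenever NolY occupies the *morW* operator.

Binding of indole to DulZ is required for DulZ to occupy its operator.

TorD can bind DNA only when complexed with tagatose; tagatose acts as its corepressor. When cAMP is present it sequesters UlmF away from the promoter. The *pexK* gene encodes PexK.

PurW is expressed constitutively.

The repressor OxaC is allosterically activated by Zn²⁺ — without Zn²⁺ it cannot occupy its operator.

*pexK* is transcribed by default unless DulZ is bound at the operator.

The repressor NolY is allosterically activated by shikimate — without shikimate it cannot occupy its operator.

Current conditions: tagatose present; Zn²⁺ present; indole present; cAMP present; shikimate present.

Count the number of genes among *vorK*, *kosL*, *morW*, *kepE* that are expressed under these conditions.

0

Indole is present, so DulZ is active.
With repressor DulZ bound, *pexK* is not transcribed.
So PexK is not produced.
Required activator PexK is absent, so *vorK* is not transcribed.
→ *vorK* is OFF.
Zn²⁺ is present, so OxaC is active.
With repressor OxaC bound, *kosL* is not transcribed.
→ *kosL* is OFF.
Shikimate is present, so NolY is active.
cAMP is present, so UlmF is inactive.
With repressor NolY bound, *morW* is not transcribed.
→ *morW* is OFF.
PurW is produced constitutively and is active.
Tagatose is present, so TorD is active.
With repressor TorD bound, *kepE* is not transcribed.
→ *kepE* is OFF.
0 of the 4 genes are transcribed.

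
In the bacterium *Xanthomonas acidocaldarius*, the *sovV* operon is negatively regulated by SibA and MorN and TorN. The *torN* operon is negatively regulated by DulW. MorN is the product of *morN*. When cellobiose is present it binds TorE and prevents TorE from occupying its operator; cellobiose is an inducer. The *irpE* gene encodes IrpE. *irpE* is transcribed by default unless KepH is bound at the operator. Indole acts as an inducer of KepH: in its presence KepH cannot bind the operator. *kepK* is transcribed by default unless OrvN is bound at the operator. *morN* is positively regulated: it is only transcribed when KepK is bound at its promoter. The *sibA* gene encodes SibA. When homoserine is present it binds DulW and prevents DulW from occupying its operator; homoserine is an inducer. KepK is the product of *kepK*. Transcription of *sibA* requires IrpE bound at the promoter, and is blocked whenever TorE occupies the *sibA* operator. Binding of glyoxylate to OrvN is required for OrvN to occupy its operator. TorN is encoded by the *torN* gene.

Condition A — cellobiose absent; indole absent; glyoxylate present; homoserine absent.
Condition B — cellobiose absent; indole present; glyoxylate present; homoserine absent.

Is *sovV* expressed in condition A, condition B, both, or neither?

both

Condition A:
Cellobiose is absent, so TorE is active.
Indole is absent, so KepH is active.
With repressor KepH bound, *irpE* is not transcribed.
So IrpE is not produced.
With repressor TorE bound, *sibA* is not transcribed.
So SibA is not produced.
Glyoxylate is present, so OrvN is active.
With repressor OrvN bound, *kepK* is not transcribed.
So KepK is not produced.
Required activator KepK is absent, so *morN* is not transcribed.
So MorN is not produced.
Homoserine is absent, so DulW is active.
With repressor DulW bound, *torN* is not transcribed.
So TorN is not produced.
With no repressor bound, *sovV* is transcribed.
→ *sovV* is ON in A.
Condition B:
Cellobiose is absent, so TorE is active.
Indole is present, so KepH is inactive.
With no repressor bound, *irpE* is transcribed.
So IrpE is produced and active.
With repressor TorE bound, *sibA* is not transcribed.
So SibA is not produced.
Glyoxylate is present, so OrvN is active.
With repressor OrvN bound, *kepK* is not transcribed.
So KepK is not produced.
Required activator KepK is absent, so *morN* is not transcribed.
So MorN is not produced.
Homoserine is absent, so DulW is active.
With repressor DulW bound, *torN* is not transcribed.
So TorN is not produced.
With no repressor bound, *sovV* is transcribed.
→ *sovV* is ON in B.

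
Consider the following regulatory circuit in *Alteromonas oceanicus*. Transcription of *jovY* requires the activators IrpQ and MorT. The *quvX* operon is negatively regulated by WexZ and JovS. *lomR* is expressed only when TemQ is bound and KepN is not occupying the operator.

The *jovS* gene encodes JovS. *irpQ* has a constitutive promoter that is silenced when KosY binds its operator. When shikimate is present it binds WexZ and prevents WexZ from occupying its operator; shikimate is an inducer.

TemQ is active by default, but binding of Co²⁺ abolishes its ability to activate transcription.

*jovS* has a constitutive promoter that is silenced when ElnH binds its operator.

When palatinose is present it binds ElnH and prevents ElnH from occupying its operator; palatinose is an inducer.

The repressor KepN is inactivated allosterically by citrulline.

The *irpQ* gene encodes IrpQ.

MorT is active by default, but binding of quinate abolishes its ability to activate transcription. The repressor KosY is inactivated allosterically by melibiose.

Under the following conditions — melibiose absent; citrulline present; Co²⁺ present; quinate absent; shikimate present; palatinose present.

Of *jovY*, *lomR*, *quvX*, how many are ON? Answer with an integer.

Melibiose is absent, so KosY is active.
With repressor KosY bound, *irpQ* is not transcribed.
So IrpQ is not produced.
Quinate is absent, so MorT is active.
Required activator IrpQ is absent, so *jovY* is not transcribed.
→ *jovY* is OFF.
Co²⁺ is present, so TemQ is inactive.
Citrulline is present, so KepN is inactive.
Required activator TemQ is absent, so *lomR* is not transcribed.
→ *lomR* is OFF.
Shikimate is present, so WexZ is inactive.
Palatinose is present, so ElnH is inactive.
With no repressor bound, *jovS* is transcribed.
So JovS is produced and active.
With repressor JovS bound, *quvX* is not transcribed.
→ *quvX* is OFF.
0 of the 3 genes are transcribed.

0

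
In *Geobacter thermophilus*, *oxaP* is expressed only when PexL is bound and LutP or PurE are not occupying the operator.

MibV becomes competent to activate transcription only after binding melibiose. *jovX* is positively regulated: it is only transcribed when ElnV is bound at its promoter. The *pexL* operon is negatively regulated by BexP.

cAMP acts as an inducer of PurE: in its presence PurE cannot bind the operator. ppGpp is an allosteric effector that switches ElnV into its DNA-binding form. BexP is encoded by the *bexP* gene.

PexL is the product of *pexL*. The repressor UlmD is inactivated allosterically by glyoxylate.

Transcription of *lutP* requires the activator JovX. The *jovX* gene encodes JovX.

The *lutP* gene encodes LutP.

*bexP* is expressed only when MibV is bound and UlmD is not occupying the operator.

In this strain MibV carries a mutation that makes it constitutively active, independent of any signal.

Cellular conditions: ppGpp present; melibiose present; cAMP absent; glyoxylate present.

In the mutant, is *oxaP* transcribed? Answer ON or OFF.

MibV is constitutively active in this strain.
Glyoxylate is present, so UlmD is inactive.
No repressor is bound and MibV is active, so *bexP* is transcribed.
So BexP is produced and active.
With repressor BexP bound, *pexL* is not transcribed.
So PexL is not produced.
ppGpp is present, so ElnV is active.
No repressor is bound and ElnV is active, so *jovX* is transcribed.
So JovX is produced and active.
No repressor is bound and JovX is active, so *lutP* is transcribed.
So LutP is produced and active.
cAMP is absent, so PurE is active.
With repressor LutP bound, *oxaP* is not transcribed.

OFF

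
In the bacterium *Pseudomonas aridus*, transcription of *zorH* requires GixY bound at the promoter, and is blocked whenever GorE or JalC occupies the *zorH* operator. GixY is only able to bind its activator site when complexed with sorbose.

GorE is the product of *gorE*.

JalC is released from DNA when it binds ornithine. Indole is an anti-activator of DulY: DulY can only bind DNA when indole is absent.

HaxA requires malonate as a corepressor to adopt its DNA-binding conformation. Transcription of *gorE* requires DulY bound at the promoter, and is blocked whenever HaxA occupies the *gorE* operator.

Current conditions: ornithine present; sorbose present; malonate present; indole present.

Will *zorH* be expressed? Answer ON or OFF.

ON

Indole is present, so DulY is inactive.
Malonate is present, so HaxA is active.
With repressor HaxA bound, *gorE* is not transcribed.
So GorE is not produced.
Ornithine is present, so JalC is inactive.
Sorbose is present, so GixY is active.
No repressor is bound and GixY is active, so *zorH* is transcribed.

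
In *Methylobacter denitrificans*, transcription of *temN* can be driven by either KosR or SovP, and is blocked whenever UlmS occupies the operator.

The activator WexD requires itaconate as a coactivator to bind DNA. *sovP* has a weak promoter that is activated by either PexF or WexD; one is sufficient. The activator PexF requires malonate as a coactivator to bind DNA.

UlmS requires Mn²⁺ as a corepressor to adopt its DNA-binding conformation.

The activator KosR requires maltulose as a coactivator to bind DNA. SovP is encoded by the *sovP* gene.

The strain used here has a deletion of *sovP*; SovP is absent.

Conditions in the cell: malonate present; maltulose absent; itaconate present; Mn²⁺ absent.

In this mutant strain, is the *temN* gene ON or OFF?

OFF

Maltulose is absent, so KosR is inactive.
Mn²⁺ is absent, so UlmS is inactive.
SovP is non-functional in this strain, so it has no effect.
No activator is available at the *temN* promoter, so *temN* is not transcribed.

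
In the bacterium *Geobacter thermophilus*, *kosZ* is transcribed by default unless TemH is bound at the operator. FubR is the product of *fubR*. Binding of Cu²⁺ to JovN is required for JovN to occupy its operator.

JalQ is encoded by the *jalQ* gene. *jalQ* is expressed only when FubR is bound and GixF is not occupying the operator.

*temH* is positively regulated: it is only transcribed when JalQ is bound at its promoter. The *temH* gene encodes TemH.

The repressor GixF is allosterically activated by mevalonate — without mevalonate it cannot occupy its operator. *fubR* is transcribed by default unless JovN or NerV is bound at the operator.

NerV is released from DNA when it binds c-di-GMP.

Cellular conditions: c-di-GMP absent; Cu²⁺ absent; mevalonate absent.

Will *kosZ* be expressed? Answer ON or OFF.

Cu²⁺ is absent, so JovN is inactive.
c-di-GMP is absent, so NerV is active.
With repressor NerV bound, *fubR* is not transcribed.
So FubR is not produced.
Mevalonate is absent, so GixF is inactive.
Required activator FubR is absent, so *jalQ* is not transcribed.
So JalQ is not produced.
Required activator JalQ is absent, so *temH* is not transcribed.
So TemH is not produced.
With no repressor bound, *kosZ* is transcribed.

ON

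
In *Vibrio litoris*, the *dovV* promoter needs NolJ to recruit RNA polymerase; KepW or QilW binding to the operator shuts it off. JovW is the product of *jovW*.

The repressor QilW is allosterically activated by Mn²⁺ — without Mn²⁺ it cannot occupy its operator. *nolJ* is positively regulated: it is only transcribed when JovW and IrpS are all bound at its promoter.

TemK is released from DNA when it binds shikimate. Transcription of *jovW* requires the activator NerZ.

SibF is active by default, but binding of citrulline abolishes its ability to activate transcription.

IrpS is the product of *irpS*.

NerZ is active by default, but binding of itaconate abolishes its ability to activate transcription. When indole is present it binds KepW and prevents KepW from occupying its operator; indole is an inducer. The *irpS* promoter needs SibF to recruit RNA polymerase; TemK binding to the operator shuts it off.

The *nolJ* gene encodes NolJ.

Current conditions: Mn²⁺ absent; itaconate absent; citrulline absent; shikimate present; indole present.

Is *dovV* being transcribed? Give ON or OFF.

ON

Itaconate is absent, so NerZ is active.
No repressor is bound and NerZ is active, so *jovW* is transcribed.
So JovW is produced and active.
Shikimate is present, so TemK is inactive.
Citrulline is absent, so SibF is active.
No repressor is bound and SibF is active, so *irpS* is transcribed.
So IrpS is produced and active.
No repressor is bound and JovW and IrpS are active, so *nolJ* is transcribed.
So NolJ is produced and active.
Indole is present, so KepW is inactive.
Mn²⁺ is absent, so QilW is inactive.
No repressor is bound and NolJ is active, so *dovV* is transcribed.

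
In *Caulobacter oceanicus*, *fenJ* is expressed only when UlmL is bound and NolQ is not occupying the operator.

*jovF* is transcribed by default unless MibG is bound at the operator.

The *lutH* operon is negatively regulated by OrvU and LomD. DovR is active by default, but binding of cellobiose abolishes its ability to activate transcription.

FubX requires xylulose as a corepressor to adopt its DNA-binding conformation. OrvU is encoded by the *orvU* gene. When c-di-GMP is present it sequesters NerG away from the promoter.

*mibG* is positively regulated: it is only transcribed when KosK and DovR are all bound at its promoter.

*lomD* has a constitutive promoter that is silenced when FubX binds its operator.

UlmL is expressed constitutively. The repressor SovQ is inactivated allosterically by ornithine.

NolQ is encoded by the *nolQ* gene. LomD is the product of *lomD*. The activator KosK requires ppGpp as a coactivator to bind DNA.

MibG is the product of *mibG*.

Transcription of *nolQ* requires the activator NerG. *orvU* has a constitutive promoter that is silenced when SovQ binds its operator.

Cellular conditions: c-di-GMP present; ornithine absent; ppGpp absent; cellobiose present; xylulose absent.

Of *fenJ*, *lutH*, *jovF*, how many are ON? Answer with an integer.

c-di-GMP is present, so NerG is inactive.
Required activator NerG is absent, so *nolQ* is not transcribed.
So NolQ is not produced.
UlmL is produced constitutively and is active.
No repressor is bound and UlmL is active, so *fenJ* is transcribed.
→ *fenJ* is ON.
Ornithine is absent, so SovQ is active.
With repressor SovQ bound, *orvU* is not transcribed.
So OrvU is not produced.
Xylulose is absent, so FubX is inactive.
With no repressor bound, *lomD* is transcribed.
So LomD is produced and active.
With repressor LomD bound, *lutH* is not transcribed.
→ *lutH* is OFF.
ppGpp is absent, so KosK is inactive.
Cellobiose is present, so DovR is inactive.
Required activator KosK is absent, so *mibG* is not transcribed.
So MibG is not produced.
With no repressor bound, *jovF* is transcribed.
→ *jovF* is ON.
2 of the 3 genes are transcribed.

2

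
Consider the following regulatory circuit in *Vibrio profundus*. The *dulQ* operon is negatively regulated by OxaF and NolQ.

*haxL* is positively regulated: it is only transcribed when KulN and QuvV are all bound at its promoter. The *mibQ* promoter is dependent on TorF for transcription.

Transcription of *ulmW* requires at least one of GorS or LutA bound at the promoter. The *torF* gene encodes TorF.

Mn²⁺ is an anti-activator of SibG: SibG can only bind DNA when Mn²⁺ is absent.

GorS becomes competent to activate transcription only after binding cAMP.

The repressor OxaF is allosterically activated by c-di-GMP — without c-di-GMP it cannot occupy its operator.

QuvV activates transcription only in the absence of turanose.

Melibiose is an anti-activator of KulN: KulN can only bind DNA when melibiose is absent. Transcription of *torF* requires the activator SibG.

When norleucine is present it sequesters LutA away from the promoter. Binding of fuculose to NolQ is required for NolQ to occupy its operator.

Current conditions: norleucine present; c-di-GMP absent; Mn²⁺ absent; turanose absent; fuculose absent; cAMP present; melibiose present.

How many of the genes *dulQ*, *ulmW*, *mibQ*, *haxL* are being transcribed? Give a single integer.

3

c-di-GMP is absent, so OxaF is inactive.
Fuculose is absent, so NolQ is inactive.
With no repressor bound, *dulQ* is transcribed.
→ *dulQ* is ON.
cAMP is present, so GorS is active.
Norleucine is present, so LutA is inactive.
Activator GorS is present, so *ulmW* is transcribed.
→ *ulmW* is ON.
Mn²⁺ is absent, so SibG is active.
No repressor is bound and SibG is active, so *torF* is transcribed.
So TorF is produced and active.
No repressor is bound and TorF is active, so *mibQ* is transcribed.
→ *mibQ* is ON.
Melibiose is present, so KulN is inactive.
Turanose is absent, so QuvV is active.
Required activator KulN is absent, so *haxL* is not transcribed.
→ *haxL* is OFF.
3 of the 4 genes are transcribed.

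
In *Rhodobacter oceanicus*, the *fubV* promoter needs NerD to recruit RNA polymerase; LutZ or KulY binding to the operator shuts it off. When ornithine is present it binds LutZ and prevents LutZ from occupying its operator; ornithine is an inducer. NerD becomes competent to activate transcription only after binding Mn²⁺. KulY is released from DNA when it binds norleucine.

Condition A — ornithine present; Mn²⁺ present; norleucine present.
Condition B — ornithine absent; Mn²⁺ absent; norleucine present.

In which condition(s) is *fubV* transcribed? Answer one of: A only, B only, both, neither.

A only

Condition A:
Ornithine is present, so LutZ is inactive.
Mn²⁺ is present, so NerD is active.
Norleucine is present, so KulY is inactive.
No repressor is bound and NerD is active, so *fubV* is transcribed.
→ *fubV* is ON in A.
Condition B:
Ornithine is absent, so LutZ is active.
Mn²⁺ is absent, so NerD is inactive.
Norleucine is present, so KulY is inactive.
With repressor LutZ bound, *fubV* is not transcribed.
→ *fubV* is OFF in B.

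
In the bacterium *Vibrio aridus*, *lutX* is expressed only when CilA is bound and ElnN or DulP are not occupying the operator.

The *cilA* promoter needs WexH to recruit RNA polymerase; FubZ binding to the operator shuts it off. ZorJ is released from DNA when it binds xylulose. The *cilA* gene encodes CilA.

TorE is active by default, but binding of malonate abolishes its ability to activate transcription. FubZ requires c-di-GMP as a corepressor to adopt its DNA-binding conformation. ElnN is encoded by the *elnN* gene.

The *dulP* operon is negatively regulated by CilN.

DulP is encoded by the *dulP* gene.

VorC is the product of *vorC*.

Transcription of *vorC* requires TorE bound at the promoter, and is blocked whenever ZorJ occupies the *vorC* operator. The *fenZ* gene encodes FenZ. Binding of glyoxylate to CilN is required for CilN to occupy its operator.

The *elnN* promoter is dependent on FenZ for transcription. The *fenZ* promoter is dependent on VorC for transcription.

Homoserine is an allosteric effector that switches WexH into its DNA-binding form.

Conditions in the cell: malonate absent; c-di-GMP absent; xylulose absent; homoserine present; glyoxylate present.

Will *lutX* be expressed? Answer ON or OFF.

ON

Xylulose is absent, so ZorJ is active.
Malonate is absent, so TorE is active.
With repressor ZorJ bound, *vorC* is not transcribed.
So VorC is not produced.
Required activator VorC is absent, so *fenZ* is not transcribed.
So FenZ is not produced.
Required activator FenZ is absent, so *elnN* is not transcribed.
So ElnN is not produced.
c-di-GMP is absent, so FubZ is inactive.
Homoserine is present, so WexH is active.
No repressor is bound and WexH is active, so *cilA* is transcribed.
So CilA is produced and active.
Glyoxylate is present, so CilN is active.
With repressor CilN bound, *dulP* is not transcribed.
So DulP is not produced.
No repressor is bound and CilA is active, so *lutX* is transcribed.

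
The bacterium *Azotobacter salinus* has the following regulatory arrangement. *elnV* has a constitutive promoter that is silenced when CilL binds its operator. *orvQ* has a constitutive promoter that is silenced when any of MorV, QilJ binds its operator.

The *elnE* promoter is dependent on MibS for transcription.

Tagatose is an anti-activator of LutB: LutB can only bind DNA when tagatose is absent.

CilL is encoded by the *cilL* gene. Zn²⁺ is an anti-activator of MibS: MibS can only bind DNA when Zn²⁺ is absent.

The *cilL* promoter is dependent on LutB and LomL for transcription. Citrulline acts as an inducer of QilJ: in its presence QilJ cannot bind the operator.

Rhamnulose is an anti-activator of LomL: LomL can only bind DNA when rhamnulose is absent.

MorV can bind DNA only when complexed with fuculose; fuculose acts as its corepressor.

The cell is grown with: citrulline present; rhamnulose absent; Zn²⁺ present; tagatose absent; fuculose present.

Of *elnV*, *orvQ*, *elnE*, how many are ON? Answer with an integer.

Tagatose is absent, so LutB is active.
Rhamnulose is absent, so LomL is active.
No repressor is bound and LutB and LomL are active, so *cilL* is transcribed.
So CilL is produced and active.
With repressor CilL bound, *elnV* is not transcribed.
→ *elnV* is OFF.
Fuculose is present, so MorV is active.
Citrulline is present, so QilJ is inactive.
With repressor MorV bound, *orvQ* is not transcribed.
→ *orvQ* is OFF.
Zn²⁺ is present, so MibS is inactive.
Required activator MibS is absent, so *elnE* is not transcribed.
→ *elnE* is OFF.
0 of the 3 genes are transcribed.

0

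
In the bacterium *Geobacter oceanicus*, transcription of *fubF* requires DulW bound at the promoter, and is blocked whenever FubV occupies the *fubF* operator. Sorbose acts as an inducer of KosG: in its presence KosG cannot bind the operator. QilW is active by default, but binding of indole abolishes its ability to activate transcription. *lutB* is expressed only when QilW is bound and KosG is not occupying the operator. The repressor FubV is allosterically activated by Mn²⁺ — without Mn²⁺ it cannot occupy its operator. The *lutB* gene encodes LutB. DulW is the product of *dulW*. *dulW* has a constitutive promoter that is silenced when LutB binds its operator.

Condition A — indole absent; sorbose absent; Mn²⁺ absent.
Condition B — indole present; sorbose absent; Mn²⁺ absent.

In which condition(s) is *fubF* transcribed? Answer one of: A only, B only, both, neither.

both

Condition A:
Indole is absent, so QilW is active.
Sorbose is absent, so KosG is active.
With repressor KosG bound, *lutB* is not transcribed.
So LutB is not produced.
With no repressor bound, *dulW* is transcribed.
So DulW is produced and active.
Mn²⁺ is absent, so FubV is inactive.
No repressor is bound and DulW is active, so *fubF* is transcribed.
→ *fubF* is ON in A.
Condition B:
Indole is present, so QilW is inactive.
Sorbose is absent, so KosG is active.
With repressor KosG bound, *lutB* is not transcribed.
So LutB is not produced.
With no repressor bound, *dulW* is transcribed.
So DulW is produced and active.
Mn²⁺ is absent, so FubV is inactive.
No repressor is bound and DulW is active, so *fubF* is transcribed.
→ *fubF* is ON in B.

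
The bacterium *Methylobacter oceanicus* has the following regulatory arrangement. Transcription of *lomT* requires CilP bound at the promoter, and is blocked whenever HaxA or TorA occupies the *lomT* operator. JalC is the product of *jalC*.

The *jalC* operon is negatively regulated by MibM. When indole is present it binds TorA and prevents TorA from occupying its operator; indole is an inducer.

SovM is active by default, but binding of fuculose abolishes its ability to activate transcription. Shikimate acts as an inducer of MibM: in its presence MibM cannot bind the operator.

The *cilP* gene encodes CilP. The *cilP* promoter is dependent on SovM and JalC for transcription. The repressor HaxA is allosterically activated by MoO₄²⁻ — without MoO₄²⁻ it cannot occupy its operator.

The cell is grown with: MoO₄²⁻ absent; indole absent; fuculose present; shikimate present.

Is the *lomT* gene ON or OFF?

OFF

Fuculose is present, so SovM is inactive.
Shikimate is present, so MibM is inactive.
With no repressor bound, *jalC* is transcribed.
So JalC is produced and active.
Required activator SovM is absent, so *cilP* is not transcribed.
So CilP is not produced.
MoO₄²⁻ is absent, so HaxA is inactive.
Indole is absent, so TorA is active.
With repressor TorA bound, *lomT* is not transcribed.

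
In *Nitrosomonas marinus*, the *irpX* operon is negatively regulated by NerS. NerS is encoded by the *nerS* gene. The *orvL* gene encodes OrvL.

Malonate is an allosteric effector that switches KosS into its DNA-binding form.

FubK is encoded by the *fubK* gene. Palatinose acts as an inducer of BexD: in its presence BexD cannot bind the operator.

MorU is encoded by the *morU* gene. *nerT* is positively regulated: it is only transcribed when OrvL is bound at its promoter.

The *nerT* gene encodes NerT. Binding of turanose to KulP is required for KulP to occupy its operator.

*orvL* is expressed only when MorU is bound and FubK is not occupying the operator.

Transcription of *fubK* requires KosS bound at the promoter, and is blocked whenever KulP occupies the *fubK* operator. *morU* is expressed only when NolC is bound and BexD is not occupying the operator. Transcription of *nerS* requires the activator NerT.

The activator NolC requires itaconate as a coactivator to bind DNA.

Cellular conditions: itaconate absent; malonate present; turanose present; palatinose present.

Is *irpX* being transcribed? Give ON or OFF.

Itaconate is absent, so NolC is inactive.
Palatinose is present, so BexD is inactive.
Required activator NolC is absent, so *morU* is not transcribed.
So MorU is not produced.
Malonate is present, so KosS is active.
Turanose is present, so KulP is active.
With repressor KulP bound, *fubK* is not transcribed.
So FubK is not produced.
Required activator MorU is absent, so *orvL* is not transcribed.
So OrvL is not produced.
Required activator OrvL is absent, so *nerT* is not transcribed.
So NerT is not produced.
Required activator NerT is absent, so *nerS* is not transcribed.
So NerS is not produced.
With no repressor bound, *irpX* is transcribed.

ON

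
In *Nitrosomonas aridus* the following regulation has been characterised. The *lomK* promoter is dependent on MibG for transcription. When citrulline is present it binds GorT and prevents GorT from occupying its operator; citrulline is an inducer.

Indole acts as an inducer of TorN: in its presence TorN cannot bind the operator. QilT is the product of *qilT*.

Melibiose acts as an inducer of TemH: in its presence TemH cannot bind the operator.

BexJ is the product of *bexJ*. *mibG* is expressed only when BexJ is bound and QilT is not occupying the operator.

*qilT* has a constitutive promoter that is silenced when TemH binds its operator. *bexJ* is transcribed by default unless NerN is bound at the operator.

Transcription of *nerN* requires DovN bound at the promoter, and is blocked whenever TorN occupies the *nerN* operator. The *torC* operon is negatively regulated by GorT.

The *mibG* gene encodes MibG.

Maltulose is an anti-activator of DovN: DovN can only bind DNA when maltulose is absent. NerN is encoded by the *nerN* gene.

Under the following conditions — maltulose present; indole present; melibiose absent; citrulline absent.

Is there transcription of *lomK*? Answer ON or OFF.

Indole is present, so TorN is inactive.
Maltulose is present, so DovN is inactive.
Required activator DovN is absent, so *nerN* is not transcribed.
So NerN is not produced.
With no repressor bound, *bexJ* is transcribed.
So BexJ is produced and active.
Melibiose is absent, so TemH is active.
With repressor TemH bound, *qilT* is not transcribed.
So QilT is not produced.
No repressor is bound and BexJ is active, so *mibG* is transcribed.
So MibG is produced and active.
No repressor is bound and MibG is active, so *lomK* is transcribed.

ON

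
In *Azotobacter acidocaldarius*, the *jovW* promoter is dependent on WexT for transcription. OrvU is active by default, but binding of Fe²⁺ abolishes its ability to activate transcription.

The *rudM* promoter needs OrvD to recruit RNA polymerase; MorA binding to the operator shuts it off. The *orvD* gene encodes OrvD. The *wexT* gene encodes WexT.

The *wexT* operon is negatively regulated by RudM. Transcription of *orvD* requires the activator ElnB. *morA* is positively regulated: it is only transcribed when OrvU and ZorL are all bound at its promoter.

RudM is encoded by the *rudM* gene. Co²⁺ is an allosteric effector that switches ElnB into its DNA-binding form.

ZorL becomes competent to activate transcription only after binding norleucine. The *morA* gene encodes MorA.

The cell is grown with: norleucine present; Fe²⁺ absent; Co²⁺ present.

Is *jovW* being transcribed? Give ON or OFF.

ON

Co²⁺ is present, so ElnB is active.
No repressor is bound and ElnB is active, so *orvD* is transcribed.
So OrvD is produced and active.
Fe²⁺ is absent, so OrvU is active.
Norleucine is present, so ZorL is active.
No repressor is bound and OrvU and ZorL are active, so *morA* is transcribed.
So MorA is produced and active.
With repressor MorA bound, *rudM* is not transcribed.
So RudM is not produced.
With no repressor bound, *wexT* is transcribed.
So WexT is produced and active.
No repressor is bound and WexT is active, so *jovW* is transcribed.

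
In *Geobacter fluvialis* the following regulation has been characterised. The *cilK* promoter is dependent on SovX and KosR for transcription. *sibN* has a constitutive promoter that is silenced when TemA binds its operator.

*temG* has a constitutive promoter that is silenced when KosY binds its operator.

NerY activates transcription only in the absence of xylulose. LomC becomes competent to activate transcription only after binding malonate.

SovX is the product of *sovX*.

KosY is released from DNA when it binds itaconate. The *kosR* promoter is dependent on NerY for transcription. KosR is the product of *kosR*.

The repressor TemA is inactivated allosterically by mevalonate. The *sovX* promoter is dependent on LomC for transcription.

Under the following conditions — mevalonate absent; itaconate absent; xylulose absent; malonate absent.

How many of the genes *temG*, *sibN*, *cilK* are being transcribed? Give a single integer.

Itaconate is absent, so KosY is active.
With repressor KosY bound, *temG* is not transcribed.
→ *temG* is OFF.
Mevalonate is absent, so TemA is active.
With repressor TemA bound, *sibN* is not transcribed.
→ *sibN* is OFF.
Malonate is absent, so LomC is inactive.
Required activator LomC is absent, so *sovX* is not transcribed.
So SovX is not produced.
Xylulose is absent, so NerY is active.
No repressor is bound and NerY is active, so *kosR* is transcribed.
So KosR is produced and active.
Required activator SovX is absent, so *cilK* is not transcribed.
→ *cilK* is OFF.
0 of the 3 genes are transcribed.

0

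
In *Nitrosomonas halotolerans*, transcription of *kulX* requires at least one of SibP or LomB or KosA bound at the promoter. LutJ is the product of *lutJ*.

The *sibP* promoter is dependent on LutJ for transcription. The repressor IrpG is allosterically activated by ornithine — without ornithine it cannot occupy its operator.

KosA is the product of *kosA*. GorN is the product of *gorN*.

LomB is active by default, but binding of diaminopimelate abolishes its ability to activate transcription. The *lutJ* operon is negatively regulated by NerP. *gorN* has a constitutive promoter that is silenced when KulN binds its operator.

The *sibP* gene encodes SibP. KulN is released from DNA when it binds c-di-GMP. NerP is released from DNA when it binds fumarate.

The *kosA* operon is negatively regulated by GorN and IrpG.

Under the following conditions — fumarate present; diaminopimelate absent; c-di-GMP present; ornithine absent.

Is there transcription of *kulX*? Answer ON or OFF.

Fumarate is present, so NerP is inactive.
With no repressor bound, *lutJ* is transcribed.
So LutJ is produced and active.
No repressor is bound and LutJ is active, so *sibP* is transcribed.
So SibP is produced and active.
Diaminopimelate is absent, so LomB is active.
c-di-GMP is present, so KulN is inactive.
With no repressor bound, *gorN* is transcribed.
So GorN is produced and active.
Ornithine is absent, so IrpG is inactive.
With repressor GorN bound, *kosA* is not transcribed.
So KosA is not produced.
Activator SibP is present, so *kulX* is transcribed.

ON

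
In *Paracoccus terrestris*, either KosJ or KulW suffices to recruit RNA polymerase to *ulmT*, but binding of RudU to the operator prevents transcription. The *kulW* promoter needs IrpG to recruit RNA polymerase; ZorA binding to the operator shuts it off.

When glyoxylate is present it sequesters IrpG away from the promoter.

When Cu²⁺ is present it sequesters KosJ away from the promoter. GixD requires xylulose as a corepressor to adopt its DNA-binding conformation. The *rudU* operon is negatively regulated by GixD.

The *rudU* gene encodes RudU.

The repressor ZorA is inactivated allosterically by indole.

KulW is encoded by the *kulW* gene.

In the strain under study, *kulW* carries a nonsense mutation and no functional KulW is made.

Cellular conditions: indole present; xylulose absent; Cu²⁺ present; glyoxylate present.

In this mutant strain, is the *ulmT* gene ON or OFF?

Xylulose is absent, so GixD is inactive.
With no repressor bound, *rudU* is transcribed.
So RudU is produced and active.
Cu²⁺ is present, so KosJ is inactive.
KulW is non-functional in this strain, so it has no effect.
With repressor RudU bound, *ulmT* is not transcribed.

OFF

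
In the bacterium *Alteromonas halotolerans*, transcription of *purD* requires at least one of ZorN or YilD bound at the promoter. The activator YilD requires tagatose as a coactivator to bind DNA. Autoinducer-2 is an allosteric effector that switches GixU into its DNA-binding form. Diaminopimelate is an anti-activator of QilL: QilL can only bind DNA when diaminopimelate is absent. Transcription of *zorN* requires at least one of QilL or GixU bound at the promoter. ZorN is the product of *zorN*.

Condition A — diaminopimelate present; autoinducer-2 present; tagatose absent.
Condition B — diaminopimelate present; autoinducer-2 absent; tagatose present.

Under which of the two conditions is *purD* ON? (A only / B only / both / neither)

Condition A:
Diaminopimelate is present, so QilL is inactive.
Autoinducer-2 is present, so GixU is active.
Activator GixU is present, so *zorN* is transcribed.
So ZorN is produced and active.
Tagatose is absent, so YilD is inactive.
Activator ZorN is present, so *purD* is transcribed.
→ *purD* is ON in A.
Condition B:
Diaminopimelate is present, so QilL is inactive.
Autoinducer-2 is absent, so GixU is inactive.
No activator is available at the *zorN* promoter, so *zorN* is not transcribed.
So ZorN is not produced.
Tagatose is present, so YilD is active.
Activator YilD is present, so *purD* is transcribed.
→ *purD* is ON in B.

both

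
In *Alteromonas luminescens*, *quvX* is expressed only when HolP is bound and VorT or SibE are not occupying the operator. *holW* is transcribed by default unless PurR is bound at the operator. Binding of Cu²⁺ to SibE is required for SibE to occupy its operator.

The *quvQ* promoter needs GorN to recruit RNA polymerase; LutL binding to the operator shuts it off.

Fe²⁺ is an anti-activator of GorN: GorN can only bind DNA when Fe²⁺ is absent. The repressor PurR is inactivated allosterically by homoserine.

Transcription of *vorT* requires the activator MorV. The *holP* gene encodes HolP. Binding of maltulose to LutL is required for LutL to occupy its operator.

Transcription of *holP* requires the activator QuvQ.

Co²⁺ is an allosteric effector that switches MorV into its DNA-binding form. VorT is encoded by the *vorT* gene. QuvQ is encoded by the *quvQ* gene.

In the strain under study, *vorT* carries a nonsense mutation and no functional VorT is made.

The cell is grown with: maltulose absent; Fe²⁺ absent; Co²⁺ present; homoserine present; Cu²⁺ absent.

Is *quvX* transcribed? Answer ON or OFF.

ON

Maltulose is absent, so LutL is inactive.
Fe²⁺ is absent, so GorN is active.
No repressor is bound and GorN is active, so *quvQ* is transcribed.
So QuvQ is produced and active.
No repressor is bound and QuvQ is active, so *holP* is transcribed.
So HolP is produced and active.
VorT is non-functional in this strain, so it has no effect.
Cu²⁺ is absent, so SibE is inactive.
No repressor is bound and HolP is active, so *quvX* is transcribed.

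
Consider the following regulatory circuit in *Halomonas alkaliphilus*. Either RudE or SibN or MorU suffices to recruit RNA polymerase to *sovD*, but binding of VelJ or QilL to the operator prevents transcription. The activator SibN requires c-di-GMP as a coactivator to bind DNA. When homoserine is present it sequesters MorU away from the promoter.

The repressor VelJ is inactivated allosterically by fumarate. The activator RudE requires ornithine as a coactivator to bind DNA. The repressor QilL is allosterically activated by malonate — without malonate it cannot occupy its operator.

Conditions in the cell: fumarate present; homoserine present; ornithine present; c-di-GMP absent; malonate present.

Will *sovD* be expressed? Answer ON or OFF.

OFF

Ornithine is present, so RudE is active.
Fumarate is present, so VelJ is inactive.
Malonate is present, so QilL is active.
c-di-GMP is absent, so SibN is inactive.
Homoserine is present, so MorU is inactive.
With repressor QilL bound, *sovD* is not transcribed.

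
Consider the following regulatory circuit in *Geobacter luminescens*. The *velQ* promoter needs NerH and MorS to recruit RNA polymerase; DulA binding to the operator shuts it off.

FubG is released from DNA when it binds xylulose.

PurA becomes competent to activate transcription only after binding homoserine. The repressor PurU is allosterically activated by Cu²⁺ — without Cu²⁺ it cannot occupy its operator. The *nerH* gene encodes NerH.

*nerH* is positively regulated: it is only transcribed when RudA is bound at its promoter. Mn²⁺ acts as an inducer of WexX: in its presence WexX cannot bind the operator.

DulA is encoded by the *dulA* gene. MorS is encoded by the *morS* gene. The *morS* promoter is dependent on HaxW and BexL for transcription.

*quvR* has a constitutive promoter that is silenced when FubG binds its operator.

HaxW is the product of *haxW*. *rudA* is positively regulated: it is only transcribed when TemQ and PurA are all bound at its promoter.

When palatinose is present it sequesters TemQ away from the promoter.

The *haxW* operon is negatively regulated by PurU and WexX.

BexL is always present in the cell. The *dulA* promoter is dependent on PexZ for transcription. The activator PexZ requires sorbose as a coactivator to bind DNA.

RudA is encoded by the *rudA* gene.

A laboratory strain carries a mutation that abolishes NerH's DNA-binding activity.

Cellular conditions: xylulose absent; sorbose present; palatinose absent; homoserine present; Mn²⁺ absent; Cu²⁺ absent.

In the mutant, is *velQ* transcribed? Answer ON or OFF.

OFF

Sorbose is present, so PexZ is active.
No repressor is bound and PexZ is active, so *dulA* is transcribed.
So DulA is produced and active.
NerH is non-functional in this strain, so it has no effect.
Cu²⁺ is absent, so PurU is inactive.
Mn²⁺ is absent, so WexX is active.
With repressor WexX bound, *haxW* is not transcribed.
So HaxW is not produced.
BexL is produced constitutively and is active.
Required activator HaxW is absent, so *morS* is not transcribed.
So MorS is not produced.
With repressor DulA bound, *velQ* is not transcribed.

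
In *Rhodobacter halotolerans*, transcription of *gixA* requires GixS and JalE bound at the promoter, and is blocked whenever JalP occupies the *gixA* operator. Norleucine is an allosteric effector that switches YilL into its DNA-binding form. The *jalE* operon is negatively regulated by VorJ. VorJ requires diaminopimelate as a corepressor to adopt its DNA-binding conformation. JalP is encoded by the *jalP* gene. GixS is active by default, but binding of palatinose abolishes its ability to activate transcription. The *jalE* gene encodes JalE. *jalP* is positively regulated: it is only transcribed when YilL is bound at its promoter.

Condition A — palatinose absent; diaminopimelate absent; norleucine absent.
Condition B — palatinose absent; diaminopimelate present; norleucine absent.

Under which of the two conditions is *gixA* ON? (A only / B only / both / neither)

A only

Condition A:
Palatinose is absent, so GixS is active.
Diaminopimelate is absent, so VorJ is inactive.
With no repressor bound, *jalE* is transcribed.
So JalE is produced and active.
Norleucine is absent, so YilL is inactive.
Required activator YilL is absent, so *jalP* is not transcribed.
So JalP is not produced.
No repressor is bound and GixS and JalE are active, so *gixA* is transcribed.
→ *gixA* is ON in A.
Condition B:
Palatinose is absent, so GixS is active.
Diaminopimelate is present, so VorJ is active.
With repressor VorJ bound, *jalE* is not transcribed.
So JalE is not produced.
Norleucine is absent, so YilL is inactive.
Required activator YilL is absent, so *jalP* is not transcribed.
So JalP is not produced.
Required activator JalE is absent, so *gixA* is not transcribed.
→ *gixA* is OFF in B.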